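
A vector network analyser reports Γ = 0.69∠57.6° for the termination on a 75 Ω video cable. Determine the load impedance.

Z_L = Z_0·(1 + Γ)/(1 − Γ) = 75·(1.37 + j0.583)/(0.63 − j0.583)

Z_L ≈ 53.3 + j119 Ω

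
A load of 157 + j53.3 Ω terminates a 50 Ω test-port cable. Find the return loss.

RL ≈ 5.05 dB

Γ = (107 + j53.3)/(207 + j53.3), |Γ| = 0.559
RL = −20·log₁₀|Γ| = −20·log₁₀(0.559)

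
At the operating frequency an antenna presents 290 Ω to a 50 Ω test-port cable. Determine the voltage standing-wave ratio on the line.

VSWR ≈ 5.8

For a purely resistive load, VSWR = R_L/Z_0 or Z_0/R_L (whichever > 1) = 290/50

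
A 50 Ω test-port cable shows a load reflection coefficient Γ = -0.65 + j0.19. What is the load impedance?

Z_L = Z_0·(1 + Γ)/(1 − Γ) = 50·(0.35 + j0.19)/(1.65 − j0.19)

Z_L ≈ 9.81 + j6.89 Ω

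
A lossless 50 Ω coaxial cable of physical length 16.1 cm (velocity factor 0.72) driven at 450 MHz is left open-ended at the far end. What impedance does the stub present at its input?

Z_in ≈ +j29.7 Ω

λ = v/f = 0.72·c / 450 MHz = 0.48 m
βl = 2π·l/λ = 2π × 0.335 = 121°
tan(βl) = -1.68
For an open-ended stub, Z_in = −jZ_0·cot(βl) = −jZ_0/tan(βl)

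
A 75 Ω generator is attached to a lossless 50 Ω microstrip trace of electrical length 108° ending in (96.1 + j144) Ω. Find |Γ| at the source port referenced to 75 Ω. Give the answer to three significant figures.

|Γ| ≈ 0.816

tan(βl) = -3.08
Z_in = Z_0·(Z_L + jZ_0·tanβl)/(Z_0 + jZ_L·tanβl) = 7.61 + j3.56 Ω
Γ_s = (Z_in − Z_s)/(Z_in + Z_s) = (-67.4 + j3.56)/(82.6 + j3.56), |Γ_s| = 0.816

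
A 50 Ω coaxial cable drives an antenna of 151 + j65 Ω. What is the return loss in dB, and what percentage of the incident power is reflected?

Γ = (101 + j65)/(201 + j65), |Γ| = 0.569
RL = −20·log₁₀(0.569) = 4.9 dB
P_refl/P_inc = |Γ|² = 0.323

RL ≈ 4.9 dB; 32.3% of incident power reflected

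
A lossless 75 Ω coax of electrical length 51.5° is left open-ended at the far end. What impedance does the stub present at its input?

Z_in ≈ −j59.7 Ω

tan(βl) = 1.26
For an open-ended stub, Z_in = −jZ_0·cot(βl) = −jZ_0/tan(βl)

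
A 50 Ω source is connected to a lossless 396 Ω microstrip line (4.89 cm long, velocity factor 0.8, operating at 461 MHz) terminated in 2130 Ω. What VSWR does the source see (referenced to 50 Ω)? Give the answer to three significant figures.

λ = v/f = 0.8·c / 461 MHz = 0.521 m
βl = 2π·l/λ = 2π × 0.0939 = 33.8°
tan(βl) = 0.67
Z_in = Z_0·(Z_L + jZ_0·tanβl)/(Z_0 + jZ_L·tanβl) = 221 − j530 Ω
Γ_s = (Z_in − Z_s)/(Z_in + Z_s) = (171 − j530)/(271 − j530), |Γ_s| = 0.936
VSWR = (1 + |Γ_s|)/(1 − |Γ_s|)

VSWR ≈ 30.1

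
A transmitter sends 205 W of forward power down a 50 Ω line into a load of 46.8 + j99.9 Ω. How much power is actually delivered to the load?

P_delivered ≈ 99.2 W

|Γ| = |(-3.2 + j99.9)/(96.8 + j99.9)| = 0.719
|Γ|² = 0.516
P_refl = |Γ|²·P_inc = 106 W, P_del = (1 − |Γ|²)·P_inc = 99.2 W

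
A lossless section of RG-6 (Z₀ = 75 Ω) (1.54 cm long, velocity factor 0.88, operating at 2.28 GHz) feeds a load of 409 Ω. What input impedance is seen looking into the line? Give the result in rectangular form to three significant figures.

Z_in ≈ 24.3 − j63.8 Ω

λ = v/f = 0.88·c / 2.28 GHz = 0.116 m
βl = 2π·l/λ = 2π × 0.133 = 47.9°
tan(βl) = tan(47.9°) = 1.11
Z_in = Z_0·(Z_L + jZ_0·tanβl)/(Z_0 + jZ_L·tanβl)
     = 75·(409 + j82.9)/(75 + j452)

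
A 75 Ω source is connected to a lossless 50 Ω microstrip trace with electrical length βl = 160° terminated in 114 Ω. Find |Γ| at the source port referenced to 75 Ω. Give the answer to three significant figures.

tan(βl) = -0.364
Z_in = Z_0·(Z_L + jZ_0·tanβl)/(Z_0 + jZ_L·tanβl) = 76.5 + j45.2 Ω
Γ_s = (Z_in − Z_s)/(Z_in + Z_s) = (1.45 + j45.2)/(151 + j45.2), |Γ_s| = 0.286

|Γ| ≈ 0.286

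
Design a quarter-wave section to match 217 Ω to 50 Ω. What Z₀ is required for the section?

Z_qwt ≈ 104 Ω

Z_qwt = √(Z_0·R_L) = √(50 × 217) = √10850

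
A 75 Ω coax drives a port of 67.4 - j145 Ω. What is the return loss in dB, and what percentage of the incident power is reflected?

RL ≈ 2.92 dB; 51% of incident power reflected

Γ = (-7.6 − j145)/(142.4 − j145), |Γ| = 0.714
RL = −20·log₁₀(0.714) = 2.92 dB
P_refl/P_inc = |Γ|² = 0.51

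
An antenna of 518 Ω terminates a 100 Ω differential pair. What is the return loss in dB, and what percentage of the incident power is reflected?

RL ≈ 3.4 dB; 45.7% of incident power reflected

Γ = (518 − 100)/(518 + 100) = 0.676
RL = −20·log₁₀(0.676) = 3.4 dB
P_refl/P_inc = |Γ|² = 0.457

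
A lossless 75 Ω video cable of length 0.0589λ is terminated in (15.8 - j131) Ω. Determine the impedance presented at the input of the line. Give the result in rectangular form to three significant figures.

Z_in ≈ 6.44 − j61.1 Ω

βl = 2π × 0.0589 = 21.2°
tan(βl) = tan(21.2°) = 0.388
Z_in = Z_0·(Z_L + jZ_0·tanβl)/(Z_0 + jZ_L·tanβl)
     = 75·(15.8 − j102)/(126 + j6.13)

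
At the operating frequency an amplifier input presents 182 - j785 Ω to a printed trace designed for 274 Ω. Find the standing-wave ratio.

VSWR ≈ 14.5

Γ = (Z_L − Z_0)/(Z_L + Z_0) = (-92 − j785)/(456 − j785)
|Γ| = 790/908 = 0.871
VSWR = (1 + |Γ|)/(1 − |Γ|) = 1.87/0.129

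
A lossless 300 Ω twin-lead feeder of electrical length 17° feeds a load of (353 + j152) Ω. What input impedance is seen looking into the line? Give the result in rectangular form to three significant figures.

Z_in ≈ 458 + j93.6 Ω

tan(βl) = tan(17°) = 0.306
Z_in = Z_0·(Z_L + jZ_0·tanβl)/(Z_0 + jZ_L·tanβl)
     = 300·(353 + j244)/(254 + j108)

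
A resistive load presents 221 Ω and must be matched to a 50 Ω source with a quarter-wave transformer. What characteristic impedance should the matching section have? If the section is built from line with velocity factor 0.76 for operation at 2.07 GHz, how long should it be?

Z_qwt ≈ 105 Ω; length ≈ 2.75 cm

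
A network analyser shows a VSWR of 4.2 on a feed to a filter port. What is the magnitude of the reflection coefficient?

|Γ| ≈ 0.615

|Γ| = (S − 1)/(S + 1) = (4.2 − 1)/(4.2 + 1) = 3.2/5.2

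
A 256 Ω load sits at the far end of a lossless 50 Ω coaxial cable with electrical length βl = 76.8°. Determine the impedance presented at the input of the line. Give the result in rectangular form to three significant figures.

Z_in ≈ 10.3 − j11.3 Ω

tan(βl) = tan(76.8°) = 4.26
Z_in = Z_0·(Z_L + jZ_0·tanβl)/(Z_0 + jZ_L·tanβl)
     = 50·(256 + j213)/(50 + j1090)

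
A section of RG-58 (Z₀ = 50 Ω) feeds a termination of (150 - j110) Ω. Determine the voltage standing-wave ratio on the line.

Γ = (Z_L − Z_0)/(Z_L + Z_0) = (100 − j110)/(200 − j110)
|Γ| = 149/228 = 0.651
VSWR = (1 + |Γ|)/(1 − |Γ|) = 1.65/0.349

VSWR ≈ 4.74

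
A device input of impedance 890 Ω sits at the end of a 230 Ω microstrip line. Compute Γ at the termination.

Γ = (Z_L − Z_0)/(Z_L + Z_0) = (890 − 230)/(890 + 230) = 660/1120

Γ = 0.589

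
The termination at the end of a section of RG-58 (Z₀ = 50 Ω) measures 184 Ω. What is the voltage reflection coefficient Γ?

Γ = 0.573

Γ = (Z_L − Z_0)/(Z_L + Z_0) = (184 − 50)/(184 + 50) = 134/234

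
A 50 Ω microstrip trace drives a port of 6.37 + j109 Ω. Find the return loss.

Γ = (-43.63 + j109)/(56.37 + j109), |Γ| = 0.957
RL = −20·log₁₀|Γ| = −20·log₁₀(0.957)

RL ≈ 0.384 dB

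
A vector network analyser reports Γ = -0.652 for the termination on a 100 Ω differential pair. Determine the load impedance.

Z_L ≈ 21.1 Ω

Z_L = Z_0·(1 + Γ)/(1 − Γ) = 100·(0.348)/(1.65)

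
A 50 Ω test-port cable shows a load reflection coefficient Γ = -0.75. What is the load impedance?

Z_L ≈ 7.14 Ω

Z_L = Z_0·(1 + Γ)/(1 − Γ) = 50·(0.25)/(1.75)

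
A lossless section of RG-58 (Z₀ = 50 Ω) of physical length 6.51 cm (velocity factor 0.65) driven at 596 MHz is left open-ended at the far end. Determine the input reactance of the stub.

X_in ≈ -16.6 Ω (capacitive)

λ = v/f = 0.65·c / 596 MHz = 0.327 m
βl = 2π·l/λ = 2π × 0.199 = 71.6°
tan(βl) = 3.01
For an open-ended stub, Z_in = −jZ_0·cot(βl) = −jZ_0/tan(βl)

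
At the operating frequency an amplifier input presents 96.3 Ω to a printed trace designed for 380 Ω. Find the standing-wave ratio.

For a purely resistive load, VSWR = R_L/Z_0 or Z_0/R_L (whichever > 1) = 380/96.3

VSWR ≈ 3.95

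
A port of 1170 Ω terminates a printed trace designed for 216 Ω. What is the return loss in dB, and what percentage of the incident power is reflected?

Γ = (1170 − 216)/(1170 + 216) = 0.688
RL = −20·log₁₀(0.688) = 3.24 dB
P_refl/P_inc = |Γ|² = 0.474

RL ≈ 3.24 dB; 47.4% of incident power reflected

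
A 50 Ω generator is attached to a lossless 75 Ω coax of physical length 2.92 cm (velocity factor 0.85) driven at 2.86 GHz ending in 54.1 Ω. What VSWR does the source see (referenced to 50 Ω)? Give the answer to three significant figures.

λ = v/f = 0.85·c / 2.86 GHz = 0.0892 m
βl = 2π·l/λ = 2π × 0.327 = 118°
tan(βl) = -1.89
Z_in = Z_0·(Z_L + jZ_0·tanβl)/(Z_0 + jZ_L·tanβl) = 86.5 − j23.8 Ω
Γ_s = (Z_in − Z_s)/(Z_in + Z_s) = (36.5 − j23.8)/(137 − j23.8), |Γ_s| = 0.314
VSWR = (1 + |Γ_s|)/(1 − |Γ_s|)

VSWR ≈ 1.92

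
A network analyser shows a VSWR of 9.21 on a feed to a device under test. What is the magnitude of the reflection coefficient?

|Γ| ≈ 0.804

|Γ| = (S − 1)/(S + 1) = (9.21 − 1)/(9.21 + 1) = 8.21/10.2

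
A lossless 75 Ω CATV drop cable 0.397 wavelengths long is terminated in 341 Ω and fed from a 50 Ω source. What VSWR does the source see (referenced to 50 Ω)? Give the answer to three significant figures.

βl = 2π × 0.397 = 143°
tan(βl) = -0.756
Z_in = Z_0·(Z_L + jZ_0·tanβl)/(Z_0 + jZ_L·tanβl) = 41.8 + j87.1 Ω
Γ_s = (Z_in − Z_s)/(Z_in + Z_s) = (-8.17 + j87.1)/(91.8 + j87.1), |Γ_s| = 0.691
VSWR = (1 + |Γ_s|)/(1 − |Γ_s|)

VSWR ≈ 5.47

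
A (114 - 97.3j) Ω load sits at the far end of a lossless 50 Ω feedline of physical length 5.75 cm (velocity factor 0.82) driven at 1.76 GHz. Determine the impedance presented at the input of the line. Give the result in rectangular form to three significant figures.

Z_in ≈ 76.8 + j91.8 Ω

λ = v/f = 0.82·c / 1.76 GHz = 0.14 m
βl = 2π·l/λ = 2π × 0.411 = 148°
tan(βl) = tan(148°) = -0.623
Z_in = Z_0·(Z_L + jZ_0·tanβl)/(Z_0 + jZ_L·tanβl)
     = 50·(114 − j128)/(-10.6 − j71)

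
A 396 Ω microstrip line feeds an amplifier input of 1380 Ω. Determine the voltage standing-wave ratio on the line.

For a purely resistive load, VSWR = R_L/Z_0 or Z_0/R_L (whichever > 1) = 1380/396

VSWR ≈ 3.48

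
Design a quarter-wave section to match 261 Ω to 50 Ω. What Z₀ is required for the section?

Z_qwt = √(Z_0·R_L) = √(50 × 261) = √13050

Z_qwt ≈ 114 Ω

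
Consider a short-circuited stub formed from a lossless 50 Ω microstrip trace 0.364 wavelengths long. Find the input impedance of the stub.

Z_in ≈ −j57.4 Ω

βl = 2π × 0.364 = 131°
tan(βl) = -1.15
For a short-circuited stub, Z_in = jZ_0·tan(βl)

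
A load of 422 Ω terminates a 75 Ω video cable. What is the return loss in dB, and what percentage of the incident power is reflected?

Γ = (422 − 75)/(422 + 75) = 0.698
RL = −20·log₁₀(0.698) = 3.12 dB
P_refl/P_inc = |Γ|² = 0.487

RL ≈ 3.12 dB; 48.7% of incident power reflected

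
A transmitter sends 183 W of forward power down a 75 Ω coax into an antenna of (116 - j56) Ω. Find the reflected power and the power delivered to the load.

P_reflected ≈ 22.3 W; P_delivered ≈ 161 W

|Γ| = |(41 − j56)/(191 − j56)| = 0.349
|Γ|² = 0.122
P_refl = |Γ|²·P_inc = 22.3 W, P_del = (1 − |Γ|²)·P_inc = 161 W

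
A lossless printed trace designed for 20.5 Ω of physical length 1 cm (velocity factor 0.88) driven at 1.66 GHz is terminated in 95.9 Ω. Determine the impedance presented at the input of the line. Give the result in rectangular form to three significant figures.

Z_in ≈ 23.4 − j37.2 Ω

λ = v/f = 0.88·c / 1.66 GHz = 0.159 m
βl = 2π·l/λ = 2π × 0.0629 = 22.6°
tan(βl) = tan(22.6°) = 0.417
Z_in = Z_0·(Z_L + jZ_0·tanβl)/(Z_0 + jZ_L·tanβl)
     = 20.5·(95.9 + j8.55)/(20.5 + j40)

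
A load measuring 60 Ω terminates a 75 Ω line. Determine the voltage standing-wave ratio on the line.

VSWR ≈ 1.25

For a purely resistive load, VSWR = R_L/Z_0 or Z_0/R_L (whichever > 1) = 75/60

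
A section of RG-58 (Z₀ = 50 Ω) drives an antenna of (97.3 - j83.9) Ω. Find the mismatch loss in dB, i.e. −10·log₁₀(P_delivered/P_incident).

Γ = (47.3 − j83.9)/(147.3 − j83.9), |Γ| = 0.568
|Γ|² = 0.323, so P_del/P_inc = 1 − |Γ|² = 0.677
ML = −10·log₁₀(1 − |Γ|²)

mismatch loss ≈ 1.69 dB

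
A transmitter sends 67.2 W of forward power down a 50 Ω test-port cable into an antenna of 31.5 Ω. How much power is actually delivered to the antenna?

Γ = (31.5 − 50)/(31.5 + 50) = -0.227
|Γ|² = 0.0515
P_refl = |Γ|²·P_inc = 3.46 W, P_del = (1 − |Γ|²)·P_inc = 63.7 W

P_delivered ≈ 63.7 W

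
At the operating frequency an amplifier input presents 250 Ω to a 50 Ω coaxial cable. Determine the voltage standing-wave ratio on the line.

VSWR ≈ 5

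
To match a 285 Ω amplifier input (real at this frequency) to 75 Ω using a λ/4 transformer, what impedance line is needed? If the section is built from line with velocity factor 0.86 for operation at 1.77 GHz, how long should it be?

Z_qwt ≈ 146 Ω; length ≈ 3.64 cm

Z_qwt = √(Z_0·R_L) = √(75 × 285) = √21380
λ = 0.86·c/f = 0.146 m, so l = λ/4 = 0.0364 m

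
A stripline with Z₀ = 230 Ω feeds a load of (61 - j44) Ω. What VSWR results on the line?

VSWR ≈ 3.92

Γ = (Z_L − Z_0)/(Z_L + Z_0) = (-169 − j44)/(291 − j44)
|Γ| = 175/294 = 0.593
VSWR = (1 + |Γ|)/(1 − |Γ|) = 1.59/0.407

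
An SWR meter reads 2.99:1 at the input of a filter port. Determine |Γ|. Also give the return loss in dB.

|Γ| = (S − 1)/(S + 1) = (2.99 − 1)/(2.99 + 1) = 1.99/3.99
RL = −20·log₁₀|Γ| = −20·log₁₀(0.499)

|Γ| ≈ 0.499; return loss ≈ 6.04 dB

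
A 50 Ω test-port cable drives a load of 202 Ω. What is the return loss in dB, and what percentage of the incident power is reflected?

Γ = (202 − 50)/(202 + 50) = 0.603
RL = −20·log₁₀(0.603) = 4.39 dB
P_refl/P_inc = |Γ|² = 0.364

RL ≈ 4.39 dB; 36.4% of incident power reflected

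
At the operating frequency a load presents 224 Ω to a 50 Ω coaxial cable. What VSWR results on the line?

VSWR ≈ 4.48

Γ = (224 − 50)/(224 + 50) = 0.635
VSWR = (1 + 0.635)/(1 − 0.635)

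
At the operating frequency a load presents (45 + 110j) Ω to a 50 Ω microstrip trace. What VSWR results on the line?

VSWR ≈ 7.25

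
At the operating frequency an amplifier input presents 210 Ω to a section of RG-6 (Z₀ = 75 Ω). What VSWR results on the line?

VSWR ≈ 2.8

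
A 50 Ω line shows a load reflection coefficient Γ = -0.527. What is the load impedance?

Z_L = Z_0·(1 + Γ)/(1 − Γ) = 50·(0.473)/(1.53)

Z_L ≈ 15.5 Ω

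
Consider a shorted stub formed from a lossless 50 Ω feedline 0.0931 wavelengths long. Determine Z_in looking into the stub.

βl = 2π × 0.0931 = 33.5°
tan(βl) = 0.662
For a shorted stub, Z_in = jZ_0·tan(βl)

Z_in ≈ +j33.1 Ω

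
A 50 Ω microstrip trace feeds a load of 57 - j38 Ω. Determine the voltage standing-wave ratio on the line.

Γ = (Z_L − Z_0)/(Z_L + Z_0) = (7 − j38)/(107 − j38)
|Γ| = 38.6/114 = 0.34
VSWR = (1 + |Γ|)/(1 − |Γ|) = 1.34/0.66

VSWR ≈ 2.03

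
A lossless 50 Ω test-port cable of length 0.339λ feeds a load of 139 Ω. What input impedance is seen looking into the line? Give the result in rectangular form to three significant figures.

βl = 2π × 0.339 = 122°
tan(βl) = tan(122°) = -1.6
Z_in = Z_0·(Z_L + jZ_0·tanβl)/(Z_0 + jZ_L·tanβl)
     = 50·(139 − j79.9)/(50 − j222)

Z_in ≈ 23.8 + j25.9 Ω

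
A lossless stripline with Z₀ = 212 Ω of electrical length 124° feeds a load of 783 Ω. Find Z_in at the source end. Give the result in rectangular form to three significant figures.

Z_in ≈ 80.8 + j128 Ω

tan(βl) = tan(124°) = -1.48
Z_in = Z_0·(Z_L + jZ_0·tanβl)/(Z_0 + jZ_L·tanβl)
     = 212·(783 − j314)/(212 − j1160)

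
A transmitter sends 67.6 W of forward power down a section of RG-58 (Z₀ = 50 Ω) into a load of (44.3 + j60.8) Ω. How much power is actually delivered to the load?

P_delivered ≈ 47.6 W

|Γ| = |(-5.7 + j60.8)/(94.3 + j60.8)| = 0.544
|Γ|² = 0.296
P_refl = |Γ|²·P_inc = 20 W, P_del = (1 − |Γ|²)·P_inc = 47.6 W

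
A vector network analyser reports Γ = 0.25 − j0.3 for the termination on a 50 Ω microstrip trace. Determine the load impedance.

Z_L ≈ 64.9 − j46 Ω

Z_L = Z_0·(1 + Γ)/(1 − Γ) = 50·(1.25 − j0.3)/(0.75 + j0.3)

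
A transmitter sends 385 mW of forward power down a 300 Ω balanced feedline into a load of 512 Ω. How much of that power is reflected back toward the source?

P_reflected ≈ 26.2 mW

Γ = (512 − 300)/(512 + 300) = 0.261
|Γ|² = 0.0682
P_refl = |Γ|²·P_inc = 26.2 mW, P_del = (1 − |Γ|²)·P_inc = 359 mW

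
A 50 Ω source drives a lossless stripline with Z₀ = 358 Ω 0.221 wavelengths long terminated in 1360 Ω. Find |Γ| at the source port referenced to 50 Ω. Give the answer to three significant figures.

βl = 2π × 0.221 = 79.6°
tan(βl) = 5.43
Z_in = Z_0·(Z_L + jZ_0·tanβl)/(Z_0 + jZ_L·tanβl) = 97.2 − j61.2 Ω
Γ_s = (Z_in − Z_s)/(Z_in + Z_s) = (47.2 − j61.2)/(147 − j61.2), |Γ_s| = 0.485

|Γ| ≈ 0.485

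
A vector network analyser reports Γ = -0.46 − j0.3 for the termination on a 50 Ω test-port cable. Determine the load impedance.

Z_L ≈ 15.7 − j13.5 Ω

Z_L = Z_0·(1 + Γ)/(1 − Γ) = 50·(0.54 − j0.3)/(1.46 + j0.3)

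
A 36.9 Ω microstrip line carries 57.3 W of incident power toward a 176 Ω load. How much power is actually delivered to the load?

P_delivered ≈ 32.8 W

Γ = (176 − 36.9)/(176 + 36.9) = 0.653
|Γ|² = 0.427
P_refl = |Γ|²·P_inc = 24.5 W, P_del = (1 − |Γ|²)·P_inc = 32.8 W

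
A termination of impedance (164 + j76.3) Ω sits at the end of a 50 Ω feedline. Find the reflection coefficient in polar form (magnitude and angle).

Γ ≈ 0.604 ∠ 14.2°

Γ = (Z_L − Z_0)/(Z_L + Z_0) = (114 + j76.3)/(214 + j76.3)
|Γ| = 137/227 = 0.604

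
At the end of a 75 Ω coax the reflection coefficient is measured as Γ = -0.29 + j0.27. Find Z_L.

Z_L ≈ 36.4 + j23.3 Ω

Z_L = Z_0·(1 + Γ)/(1 − Γ) = 75·(0.71 + j0.27)/(1.29 − j0.27)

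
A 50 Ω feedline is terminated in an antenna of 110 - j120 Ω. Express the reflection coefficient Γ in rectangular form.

Γ = (Z_L − Z_0)/(Z_L + Z_0) = (60 − j120)/(160 − j120)

Γ ≈ 0.6 − j0.3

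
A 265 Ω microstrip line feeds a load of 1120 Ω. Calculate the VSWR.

VSWR ≈ 4.23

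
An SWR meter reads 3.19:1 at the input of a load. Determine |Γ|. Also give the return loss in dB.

|Γ| ≈ 0.523; return loss ≈ 5.64 dB

|Γ| = (S − 1)/(S + 1) = (3.19 − 1)/(3.19 + 1) = 2.19/4.19
RL = −20·log₁₀|Γ| = −20·log₁₀(0.523)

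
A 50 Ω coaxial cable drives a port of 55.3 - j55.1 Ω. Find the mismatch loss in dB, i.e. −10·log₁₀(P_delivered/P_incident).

Γ = (5.3 − j55.1)/(105.3 − j55.1), |Γ| = 0.466
|Γ|² = 0.217, so P_del/P_inc = 1 − |Γ|² = 0.783
ML = −10·log₁₀(1 − |Γ|²)

mismatch loss ≈ 1.06 dB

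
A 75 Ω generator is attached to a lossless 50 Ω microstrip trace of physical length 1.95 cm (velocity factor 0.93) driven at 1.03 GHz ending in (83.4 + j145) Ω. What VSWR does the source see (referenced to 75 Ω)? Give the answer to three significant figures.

λ = v/f = 0.93·c / 1.03 GHz = 0.271 m
βl = 2π·l/λ = 2π × 0.072 = 25.9°
tan(βl) = 0.486
Z_in = Z_0·(Z_L + jZ_0·tanβl)/(Z_0 + jZ_L·tanβl) = 125 − j166 Ω
Γ_s = (Z_in − Z_s)/(Z_in + Z_s) = (50.1 − j166)/(200 − j166), |Γ_s| = 0.667
VSWR = (1 + |Γ_s|)/(1 − |Γ_s|)

VSWR ≈ 5.01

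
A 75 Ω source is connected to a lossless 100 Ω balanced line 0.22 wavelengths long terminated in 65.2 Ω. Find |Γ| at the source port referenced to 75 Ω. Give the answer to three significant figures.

|Γ| ≈ 0.338

βl = 2π × 0.22 = 79.2°
tan(βl) = 5.24
Z_in = Z_0·(Z_L + jZ_0·tanβl)/(Z_0 + jZ_L·tanβl) = 146 + j23.8 Ω
Γ_s = (Z_in − Z_s)/(Z_in + Z_s) = (71.4 + j23.8)/(221 + j23.8), |Γ_s| = 0.338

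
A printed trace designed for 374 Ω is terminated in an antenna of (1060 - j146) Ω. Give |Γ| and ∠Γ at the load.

Γ = (Z_L − Z_0)/(Z_L + Z_0) = (686 − j146)/(1434 − j146)
|Γ| = 701/1440 = 0.487

Γ ≈ 0.487 ∠ -6.2°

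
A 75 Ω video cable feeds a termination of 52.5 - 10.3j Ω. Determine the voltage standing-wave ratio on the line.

VSWR ≈ 1.48

Γ = (Z_L − Z_0)/(Z_L + Z_0) = (-22.5 − j10.3)/(127.5 − j10.3)
|Γ| = 24.7/128 = 0.193
VSWR = (1 + |Γ|)/(1 − |Γ|) = 1.19/0.807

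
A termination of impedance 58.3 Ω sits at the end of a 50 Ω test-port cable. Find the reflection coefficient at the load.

Γ = 0.0766

Γ = (Z_L − Z_0)/(Z_L + Z_0) = (58.3 − 50)/(58.3 + 50) = 8.3/108.3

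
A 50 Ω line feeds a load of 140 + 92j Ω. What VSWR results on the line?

Γ = (Z_L − Z_0)/(Z_L + Z_0) = (90 + j92)/(190 + j92)
|Γ| = 129/211 = 0.61
VSWR = (1 + |Γ|)/(1 − |Γ|) = 1.61/0.39

VSWR ≈ 4.12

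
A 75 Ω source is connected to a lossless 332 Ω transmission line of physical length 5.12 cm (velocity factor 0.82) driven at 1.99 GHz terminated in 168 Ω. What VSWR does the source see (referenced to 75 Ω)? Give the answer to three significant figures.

λ = v/f = 0.82·c / 1.99 GHz = 0.124 m
βl = 2π·l/λ = 2π × 0.414 = 149°
tan(βl) = -0.598
Z_in = Z_0·(Z_L + jZ_0·tanβl)/(Z_0 + jZ_L·tanβl) = 209 − j135 Ω
Γ_s = (Z_in − Z_s)/(Z_in + Z_s) = (134 − j135)/(284 − j135), |Γ_s| = 0.605
VSWR = (1 + |Γ_s|)/(1 − |Γ_s|)

VSWR ≈ 4.07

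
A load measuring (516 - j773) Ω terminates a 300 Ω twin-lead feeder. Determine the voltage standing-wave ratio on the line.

VSWR ≈ 5.99

Γ = (Z_L − Z_0)/(Z_L + Z_0) = (216 − j773)/(816 − j773)
|Γ| = 803/1120 = 0.714
VSWR = (1 + |Γ|)/(1 − |Γ|) = 1.71/0.286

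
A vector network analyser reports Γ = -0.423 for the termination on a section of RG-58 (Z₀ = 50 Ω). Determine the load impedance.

Z_L ≈ 20.3 Ω

Z_L = Z_0·(1 + Γ)/(1 − Γ) = 50·(0.577)/(1.42)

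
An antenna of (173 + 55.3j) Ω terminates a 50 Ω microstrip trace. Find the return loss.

Γ = (123 + j55.3)/(223 + j55.3), |Γ| = 0.587
RL = −20·log₁₀|Γ| = −20·log₁₀(0.587)

RL ≈ 4.63 dB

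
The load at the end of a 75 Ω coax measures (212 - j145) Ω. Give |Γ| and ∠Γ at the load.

Γ ≈ 0.62 ∠ -19.8°

Γ = (Z_L − Z_0)/(Z_L + Z_0) = (137 − j145)/(287 − j145)
|Γ| = 199/322 = 0.62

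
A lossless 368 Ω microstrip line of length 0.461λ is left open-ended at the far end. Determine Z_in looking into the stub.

Z_in ≈ +j1470 Ω

βl = 2π × 0.461 = 166°
tan(βl) = -0.25
For an open-ended stub, Z_in = −jZ_0·cot(βl) = −jZ_0/tan(βl)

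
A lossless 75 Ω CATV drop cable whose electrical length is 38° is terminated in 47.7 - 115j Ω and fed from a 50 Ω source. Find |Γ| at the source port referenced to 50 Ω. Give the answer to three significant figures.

tan(βl) = 0.781
Z_in = Z_0·(Z_L + jZ_0·tanβl)/(Z_0 + jZ_L·tanβl) = 15.1 − j29.1 Ω
Γ_s = (Z_in − Z_s)/(Z_in + Z_s) = (-34.9 − j29.1)/(65.1 − j29.1), |Γ_s| = 0.637

|Γ| ≈ 0.637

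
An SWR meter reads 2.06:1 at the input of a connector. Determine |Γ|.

|Γ| = (S − 1)/(S + 1) = (2.06 − 1)/(2.06 + 1) = 1.06/3.06

|Γ| ≈ 0.346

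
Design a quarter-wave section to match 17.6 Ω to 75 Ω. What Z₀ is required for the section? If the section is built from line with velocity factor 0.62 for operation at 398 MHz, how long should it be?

Z_qwt ≈ 36.3 Ω; length ≈ 11.7 cm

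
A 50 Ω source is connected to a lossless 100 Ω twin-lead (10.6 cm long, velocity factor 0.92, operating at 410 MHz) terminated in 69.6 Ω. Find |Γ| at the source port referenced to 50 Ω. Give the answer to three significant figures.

|Γ| ≈ 0.426

λ = v/f = 0.92·c / 410 MHz = 0.673 m
βl = 2π·l/λ = 2π × 0.157 = 56.7°
tan(βl) = 1.52
Z_in = Z_0·(Z_L + jZ_0·tanβl)/(Z_0 + jZ_L·tanβl) = 109 + j37 Ω
Γ_s = (Z_in − Z_s)/(Z_in + Z_s) = (58.8 + j37)/(159 + j37), |Γ_s| = 0.426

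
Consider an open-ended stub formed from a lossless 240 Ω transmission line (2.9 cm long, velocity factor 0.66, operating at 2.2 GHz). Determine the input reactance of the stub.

λ = v/f = 0.66·c / 2.2 GHz = 0.09 m
βl = 2π·l/λ = 2π × 0.322 = 116°
tan(βl) = -2.05
For an open-ended stub, Z_in = −jZ_0·cot(βl) = −jZ_0/tan(βl)

X_in ≈ 117 Ω (inductive)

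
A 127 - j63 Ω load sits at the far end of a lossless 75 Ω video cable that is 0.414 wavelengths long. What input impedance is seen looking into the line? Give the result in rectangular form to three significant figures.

βl = 2π × 0.414 = 149°
tan(βl) = tan(149°) = -0.6
Z_in = Z_0·(Z_L + jZ_0·tanβl)/(Z_0 + jZ_L·tanβl)
     = 75·(127 − j108)/(37.2 − j76.2)

Z_in ≈ 135 + j59 Ω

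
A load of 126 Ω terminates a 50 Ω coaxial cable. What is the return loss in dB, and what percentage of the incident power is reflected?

Γ = (126 − 50)/(126 + 50) = 0.432
RL = −20·log₁₀(0.432) = 7.29 dB
P_refl/P_inc = |Γ|² = 0.186

RL ≈ 7.29 dB; 18.6% of incident power reflected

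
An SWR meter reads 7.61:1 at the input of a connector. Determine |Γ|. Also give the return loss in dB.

|Γ| ≈ 0.768; return loss ≈ 2.3 dB

|Γ| = (S − 1)/(S + 1) = (7.61 − 1)/(7.61 + 1) = 6.61/8.61
RL = −20·log₁₀|Γ| = −20·log₁₀(0.768)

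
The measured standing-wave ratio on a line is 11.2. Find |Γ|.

|Γ| = (S − 1)/(S + 1) = (11.2 − 1)/(11.2 + 1) = 10.2/12.2

|Γ| ≈ 0.836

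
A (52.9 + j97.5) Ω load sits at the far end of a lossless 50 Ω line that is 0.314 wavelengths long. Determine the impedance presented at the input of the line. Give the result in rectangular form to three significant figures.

βl = 2π × 0.314 = 113°
tan(βl) = tan(113°) = -2.35
Z_in = Z_0·(Z_L + jZ_0·tanβl)/(Z_0 + jZ_L·tanβl)
     = 50·(52.9 − j20.1)/(279 − j124)

Z_in ≈ 9.24 + j0.523 Ω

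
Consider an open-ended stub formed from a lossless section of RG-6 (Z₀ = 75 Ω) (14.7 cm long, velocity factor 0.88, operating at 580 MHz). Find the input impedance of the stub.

Z_in ≈ +j37 Ω

λ = v/f = 0.88·c / 580 MHz = 0.455 m
βl = 2π·l/λ = 2π × 0.323 = 116°
tan(βl) = -2.03
For an open-ended stub, Z_in = −jZ_0·cot(βl) = −jZ_0/tan(βl)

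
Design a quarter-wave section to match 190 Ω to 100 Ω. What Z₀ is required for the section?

Z_qwt ≈ 138 Ω

Z_qwt = √(Z_0·R_L) = √(100 × 190) = √19000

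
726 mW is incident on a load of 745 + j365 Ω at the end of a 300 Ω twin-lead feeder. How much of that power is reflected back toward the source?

|Γ| = |(445 + j365)/(1045 + j365)| = 0.52
|Γ|² = 0.27
P_refl = |Γ|²·P_inc = 196 mW, P_del = (1 − |Γ|²)·P_inc = 530 mW

P_reflected ≈ 196 mW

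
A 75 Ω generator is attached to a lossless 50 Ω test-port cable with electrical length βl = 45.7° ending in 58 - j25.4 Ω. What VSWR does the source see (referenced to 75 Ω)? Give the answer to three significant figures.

VSWR ≈ 2.38

tan(βl) = 1.02
Z_in = Z_0·(Z_L + jZ_0·tanβl)/(Z_0 + jZ_L·tanβl) = 31.9 − j7.96 Ω
Γ_s = (Z_in − Z_s)/(Z_in + Z_s) = (-43.1 − j7.96)/(107 − j7.96), |Γ_s| = 0.409
VSWR = (1 + |Γ_s|)/(1 − |Γ_s|)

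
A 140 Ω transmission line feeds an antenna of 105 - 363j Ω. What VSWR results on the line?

VSWR ≈ 11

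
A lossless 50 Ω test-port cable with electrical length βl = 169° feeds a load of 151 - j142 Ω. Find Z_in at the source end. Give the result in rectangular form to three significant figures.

tan(βl) = tan(169°) = -0.194
Z_in = Z_0·(Z_L + jZ_0·tanβl)/(Z_0 + jZ_L·tanβl)
     = 50·(151 − j152)/(22.4 − j29.4)

Z_in ≈ 287 + j37.9 Ω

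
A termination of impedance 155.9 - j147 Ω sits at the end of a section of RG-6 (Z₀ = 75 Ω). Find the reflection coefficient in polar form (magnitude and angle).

Γ = (Z_L − Z_0)/(Z_L + Z_0) = (80.9 − j147)/(230.9 − j147)
|Γ| = 168/274 = 0.613

Γ ≈ 0.613 ∠ -28.7°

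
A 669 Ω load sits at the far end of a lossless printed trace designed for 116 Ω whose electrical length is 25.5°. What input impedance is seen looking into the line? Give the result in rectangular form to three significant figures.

Z_in ≈ 95.9 − j208 Ω

tan(βl) = tan(25.5°) = 0.477
Z_in = Z_0·(Z_L + jZ_0·tanβl)/(Z_0 + jZ_L·tanβl)
     = 116·(669 + j55.3)/(116 + j319)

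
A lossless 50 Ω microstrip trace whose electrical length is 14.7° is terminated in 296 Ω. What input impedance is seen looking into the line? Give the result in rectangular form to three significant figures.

Z_in ≈ 92.7 − j131 Ω

tan(βl) = tan(14.7°) = 0.262
Z_in = Z_0·(Z_L + jZ_0·tanβl)/(Z_0 + jZ_L·tanβl)
     = 50·(296 + j13.1)/(50 + j77.7)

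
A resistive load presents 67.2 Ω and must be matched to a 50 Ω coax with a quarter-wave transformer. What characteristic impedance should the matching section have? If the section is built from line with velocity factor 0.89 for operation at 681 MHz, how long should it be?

Z_qwt ≈ 58 Ω; length ≈ 9.8 cm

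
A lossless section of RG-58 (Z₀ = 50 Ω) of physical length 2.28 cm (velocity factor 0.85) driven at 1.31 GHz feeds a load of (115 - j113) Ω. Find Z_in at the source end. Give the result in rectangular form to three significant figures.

Z_in ≈ 15.4 − j32.7 Ω

λ = v/f = 0.85·c / 1.31 GHz = 0.195 m
βl = 2π·l/λ = 2π × 0.117 = 42.2°
tan(βl) = tan(42.2°) = 0.906
Z_in = Z_0·(Z_L + jZ_0·tanβl)/(Z_0 + jZ_L·tanβl)
     = 50·(115 − j67.7)/(152 + j104)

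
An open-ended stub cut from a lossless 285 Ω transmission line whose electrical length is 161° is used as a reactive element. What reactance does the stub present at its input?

X_in ≈ 828 Ω (inductive)

tan(βl) = -0.344
For an open-ended stub, Z_in = −jZ_0·cot(βl) = −jZ_0/tan(βl)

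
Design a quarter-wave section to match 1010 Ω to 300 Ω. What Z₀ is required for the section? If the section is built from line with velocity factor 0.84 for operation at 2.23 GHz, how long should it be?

Z_qwt ≈ 550 Ω; length ≈ 2.83 cm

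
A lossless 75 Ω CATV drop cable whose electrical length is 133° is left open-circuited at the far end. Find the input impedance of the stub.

tan(βl) = -1.07
For an open-circuited stub, Z_in = −jZ_0·cot(βl) = −jZ_0/tan(βl)

Z_in ≈ +j69.9 Ω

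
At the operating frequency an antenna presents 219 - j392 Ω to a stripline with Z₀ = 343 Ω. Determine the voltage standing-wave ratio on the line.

Γ = (Z_L − Z_0)/(Z_L + Z_0) = (-124 − j392)/(562 − j392)
|Γ| = 411/685 = 0.6
VSWR = (1 + |Γ|)/(1 − |Γ|) = 1.6/0.4

VSWR ≈ 4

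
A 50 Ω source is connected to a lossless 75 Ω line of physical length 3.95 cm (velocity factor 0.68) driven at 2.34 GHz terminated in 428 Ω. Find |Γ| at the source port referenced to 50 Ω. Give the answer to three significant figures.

λ = v/f = 0.68·c / 2.34 GHz = 0.0872 m
βl = 2π·l/λ = 2π × 0.453 = 163°
tan(βl) = -0.304
Z_in = Z_0·(Z_L + jZ_0·tanβl)/(Z_0 + jZ_L·tanβl) = 117 + j180 Ω
Γ_s = (Z_in − Z_s)/(Z_in + Z_s) = (66.8 + j180)/(167 + j180), |Γ_s| = 0.782

|Γ| ≈ 0.782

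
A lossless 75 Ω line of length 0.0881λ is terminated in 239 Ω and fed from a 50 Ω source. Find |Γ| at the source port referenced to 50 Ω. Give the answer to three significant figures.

βl = 2π × 0.0881 = 31.7°
tan(βl) = 0.618
Z_in = Z_0·(Z_L + jZ_0·tanβl)/(Z_0 + jZ_L·tanβl) = 67.7 − j87 Ω
Γ_s = (Z_in − Z_s)/(Z_in + Z_s) = (17.7 − j87)/(118 − j87), |Γ_s| = 0.607

|Γ| ≈ 0.607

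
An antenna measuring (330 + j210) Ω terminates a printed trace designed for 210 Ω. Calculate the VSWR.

Γ = (Z_L − Z_0)/(Z_L + Z_0) = (120 + j210)/(540 + j210)
|Γ| = 242/579 = 0.417
VSWR = (1 + |Γ|)/(1 − |Γ|) = 1.42/0.583

VSWR ≈ 2.43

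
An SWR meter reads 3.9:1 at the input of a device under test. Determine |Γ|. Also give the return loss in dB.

|Γ| ≈ 0.592; return loss ≈ 4.56 dB

|Γ| = (S − 1)/(S + 1) = (3.9 − 1)/(3.9 + 1) = 2.9/4.9
RL = −20·log₁₀|Γ| = −20·log₁₀(0.592)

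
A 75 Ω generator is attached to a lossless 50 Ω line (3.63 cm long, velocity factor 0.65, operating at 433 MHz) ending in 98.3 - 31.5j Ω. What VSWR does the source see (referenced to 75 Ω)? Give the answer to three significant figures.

VSWR ≈ 2.33

λ = v/f = 0.65·c / 433 MHz = 0.45 m
βl = 2π·l/λ = 2π × 0.0806 = 29°
tan(βl) = 0.555
Z_in = Z_0·(Z_L + jZ_0·tanβl)/(Z_0 + jZ_L·tanβl) = 42.7 − j37.3 Ω
Γ_s = (Z_in − Z_s)/(Z_in + Z_s) = (-32.3 − j37.3)/(118 − j37.3), |Γ_s| = 0.4
VSWR = (1 + |Γ_s|)/(1 − |Γ_s|)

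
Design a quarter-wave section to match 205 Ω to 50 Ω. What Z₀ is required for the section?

Z_qwt ≈ 101 Ω

Z_qwt = √(Z_0·R_L) = √(50 × 205) = √10250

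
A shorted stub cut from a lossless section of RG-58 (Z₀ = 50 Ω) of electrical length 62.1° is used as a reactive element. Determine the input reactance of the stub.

tan(βl) = 1.89
For a shorted stub, Z_in = jZ_0·tan(βl)

X_in ≈ 94.4 Ω (inductive)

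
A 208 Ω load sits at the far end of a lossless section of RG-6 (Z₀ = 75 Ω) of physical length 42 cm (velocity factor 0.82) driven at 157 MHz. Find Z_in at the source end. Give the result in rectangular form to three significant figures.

λ = v/f = 0.82·c / 157 MHz = 1.57 m
βl = 2π·l/λ = 2π × 0.268 = 96.5°
tan(βl) = tan(96.5°) = -8.78
Z_in = Z_0·(Z_L + jZ_0·tanβl)/(Z_0 + jZ_L·tanβl)
     = 75·(208 − j659)/(75 − j1830)

Z_in ≈ 27.3 + j7.42 Ω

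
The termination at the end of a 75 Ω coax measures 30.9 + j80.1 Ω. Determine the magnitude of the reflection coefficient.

|Γ| ≈ 0.689

Γ = (Z_L − Z_0)/(Z_L + Z_0) = (-44.1 + j80.1)/(105.9 + j80.1)
|Γ| = 91.4/133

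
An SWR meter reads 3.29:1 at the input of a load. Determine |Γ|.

|Γ| = (S − 1)/(S + 1) = (3.29 − 1)/(3.29 + 1) = 2.29/4.29

|Γ| ≈ 0.534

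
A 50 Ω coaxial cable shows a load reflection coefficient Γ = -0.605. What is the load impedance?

Z_L = Z_0·(1 + Γ)/(1 − Γ) = 50·(0.395)/(1.6)

Z_L ≈ 12.3 Ω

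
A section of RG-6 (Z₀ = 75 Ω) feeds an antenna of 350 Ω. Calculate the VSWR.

VSWR ≈ 4.67

Γ = (350 − 75)/(350 + 75) = 0.647
VSWR = (1 + 0.647)/(1 − 0.647)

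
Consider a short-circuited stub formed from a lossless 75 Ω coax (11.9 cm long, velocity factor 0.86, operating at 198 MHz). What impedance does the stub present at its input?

λ = v/f = 0.86·c / 198 MHz = 1.3 m
βl = 2π·l/λ = 2π × 0.0913 = 32.9°
tan(βl) = 0.646
For a short-circuited stub, Z_in = jZ_0·tan(βl)

Z_in ≈ +j48.5 Ω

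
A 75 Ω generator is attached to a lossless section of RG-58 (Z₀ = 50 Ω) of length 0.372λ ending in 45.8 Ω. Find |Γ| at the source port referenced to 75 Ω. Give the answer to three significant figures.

|Γ| ≈ 0.203

βl = 2π × 0.372 = 134°
tan(βl) = -1.04
Z_in = Z_0·(Z_L + jZ_0·tanβl)/(Z_0 + jZ_L·tanβl) = 50 − j4.39 Ω
Γ_s = (Z_in − Z_s)/(Z_in + Z_s) = (-25 − j4.39)/(125 − j4.39), |Γ_s| = 0.203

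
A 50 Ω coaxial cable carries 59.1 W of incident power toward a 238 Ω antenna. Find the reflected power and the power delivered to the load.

P_reflected ≈ 25.2 W; P_delivered ≈ 33.9 W

Γ = (238 − 50)/(238 + 50) = 0.653
|Γ|² = 0.426
P_refl = |Γ|²·P_inc = 25.2 W, P_del = (1 − |Γ|²)·P_inc = 33.9 W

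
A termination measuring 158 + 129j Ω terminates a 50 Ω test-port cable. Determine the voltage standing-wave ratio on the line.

VSWR ≈ 5.4

Γ = (Z_L − Z_0)/(Z_L + Z_0) = (108 + j129)/(208 + j129)
|Γ| = 168/245 = 0.687
VSWR = (1 + |Γ|)/(1 − |Γ|) = 1.69/0.313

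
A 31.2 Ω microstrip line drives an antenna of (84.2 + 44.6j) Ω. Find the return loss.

RL ≈ 5.04 dB

Γ = (53 + j44.6)/(115.4 + j44.6), |Γ| = 0.56
RL = −20·log₁₀|Γ| = −20·log₁₀(0.56)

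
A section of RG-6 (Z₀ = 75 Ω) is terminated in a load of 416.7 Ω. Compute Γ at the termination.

Γ = (Z_L − Z_0)/(Z_L + Z_0) = (416.7 − 75)/(416.7 + 75) = 341.7/491.7

Γ = 0.695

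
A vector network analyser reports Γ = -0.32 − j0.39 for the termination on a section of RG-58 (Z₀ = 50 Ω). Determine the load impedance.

Z_L ≈ 19.7 − j20.6 Ω

Z_L = Z_0·(1 + Γ)/(1 − Γ) = 50·(0.68 − j0.39)/(1.32 + j0.39)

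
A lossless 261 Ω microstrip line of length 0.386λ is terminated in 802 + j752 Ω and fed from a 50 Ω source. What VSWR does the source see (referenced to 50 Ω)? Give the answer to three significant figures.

VSWR ≈ 13.6

βl = 2π × 0.386 = 139°
tan(βl) = -0.871
Z_in = Z_0·(Z_L + jZ_0·tanβl)/(Z_0 + jZ_L·tanβl) = 72.4 + j205 Ω
Γ_s = (Z_in − Z_s)/(Z_in + Z_s) = (22.4 + j205)/(122 + j205), |Γ_s| = 0.863
VSWR = (1 + |Γ_s|)/(1 − |Γ_s|)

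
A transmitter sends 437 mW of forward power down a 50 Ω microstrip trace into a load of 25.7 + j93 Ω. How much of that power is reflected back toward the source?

|Γ| = |(-24.3 + j93)/(75.7 + j93)| = 0.802
|Γ|² = 0.643
P_refl = |Γ|²·P_inc = 281 mW, P_del = (1 − |Γ|²)·P_inc = 156 mW

P_reflected ≈ 281 mW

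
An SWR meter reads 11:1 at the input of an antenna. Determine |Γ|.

|Γ| = (S − 1)/(S + 1) = (11 − 1)/(11 + 1) = 10/12

|Γ| ≈ 0.833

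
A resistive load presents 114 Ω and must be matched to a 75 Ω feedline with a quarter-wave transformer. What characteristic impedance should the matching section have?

Z_qwt ≈ 92.5 Ω

Z_qwt = √(Z_0·R_L) = √(75 × 114) = √8550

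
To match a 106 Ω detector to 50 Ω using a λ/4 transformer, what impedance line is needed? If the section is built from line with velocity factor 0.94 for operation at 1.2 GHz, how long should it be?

Z_qwt ≈ 72.8 Ω; length ≈ 5.88 cm

Z_qwt = √(Z_0·R_L) = √(50 × 106) = √5300
λ = 0.94·c/f = 0.235 m, so l = λ/4 = 0.0587 m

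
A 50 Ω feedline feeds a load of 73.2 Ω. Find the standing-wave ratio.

VSWR ≈ 1.46

Γ = (73.2 − 50)/(73.2 + 50) = 0.188
VSWR = (1 + 0.188)/(1 − 0.188)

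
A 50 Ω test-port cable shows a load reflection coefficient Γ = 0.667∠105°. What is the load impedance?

Z_L = Z_0·(1 + Γ)/(1 − Γ) = 50·(0.827 + j0.644)/(1.17 − j0.644)

Z_L ≈ 15.5 + j36 Ω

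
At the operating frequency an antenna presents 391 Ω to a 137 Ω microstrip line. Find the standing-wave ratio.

For a purely resistive load, VSWR = R_L/Z_0 or Z_0/R_L (whichever > 1) = 391/137

VSWR ≈ 2.85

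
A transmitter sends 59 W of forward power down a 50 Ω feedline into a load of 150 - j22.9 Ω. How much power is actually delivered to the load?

P_delivered ≈ 43.7 W

|Γ| = |(100 − j22.9)/(200 − j22.9)| = 0.51
|Γ|² = 0.26
P_refl = |Γ|²·P_inc = 15.3 W, P_del = (1 − |Γ|²)·P_inc = 43.7 W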